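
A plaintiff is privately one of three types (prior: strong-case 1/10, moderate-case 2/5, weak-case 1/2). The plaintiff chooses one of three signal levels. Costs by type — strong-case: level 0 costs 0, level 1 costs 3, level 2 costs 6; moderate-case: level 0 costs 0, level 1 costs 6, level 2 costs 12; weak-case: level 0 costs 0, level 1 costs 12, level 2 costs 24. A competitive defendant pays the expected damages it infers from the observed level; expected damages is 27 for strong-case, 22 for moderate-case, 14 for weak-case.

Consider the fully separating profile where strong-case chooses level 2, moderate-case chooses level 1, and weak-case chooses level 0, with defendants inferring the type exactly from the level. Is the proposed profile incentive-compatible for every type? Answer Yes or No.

Separating settlements: level 2 → 27, level 1 → 22, level 0 → 14.
strong-case (assigned level 2): level 0: 14 − 0 = 14; level 1: 22 − 3 = 19; level 2: 27 − 6 = 21. strong-case stays.
moderate-case (assigned level 1): level 0: 14 − 0 = 14; level 1: 22 − 6 = 16; level 2: 27 − 12 = 15. moderate-case stays.
weak-case (assigned level 0): level 0: 14 − 0 = 14; level 1: 22 − 12 = 10; level 2: 27 − 24 = 3. weak-case stays.
Every type prefers its assigned level; separation holds.

Yes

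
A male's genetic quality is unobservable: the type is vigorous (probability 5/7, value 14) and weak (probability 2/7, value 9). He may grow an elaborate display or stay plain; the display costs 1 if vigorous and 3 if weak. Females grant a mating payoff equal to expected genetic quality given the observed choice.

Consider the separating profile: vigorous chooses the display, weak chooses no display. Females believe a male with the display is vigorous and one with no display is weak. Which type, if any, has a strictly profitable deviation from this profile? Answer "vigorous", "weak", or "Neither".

The display pays 14; no display pays 9.
vigorous: assigned the display, nets 14 − 1 = 13; deviating to no display nets 9.
weak: assigned no display, nets 9; deviating to the display nets 14 − 3 = 11.
The weak type gains 2 by deviating.

weak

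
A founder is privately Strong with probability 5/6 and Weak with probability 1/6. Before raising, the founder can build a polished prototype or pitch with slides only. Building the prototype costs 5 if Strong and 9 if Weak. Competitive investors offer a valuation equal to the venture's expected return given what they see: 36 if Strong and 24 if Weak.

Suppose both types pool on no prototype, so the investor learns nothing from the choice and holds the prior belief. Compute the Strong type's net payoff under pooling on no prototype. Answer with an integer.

34

Pooled valuation = 5/6·36 + 1/6·24 = 34.
Strong pays no cost for no prototype, so net payoff = 34.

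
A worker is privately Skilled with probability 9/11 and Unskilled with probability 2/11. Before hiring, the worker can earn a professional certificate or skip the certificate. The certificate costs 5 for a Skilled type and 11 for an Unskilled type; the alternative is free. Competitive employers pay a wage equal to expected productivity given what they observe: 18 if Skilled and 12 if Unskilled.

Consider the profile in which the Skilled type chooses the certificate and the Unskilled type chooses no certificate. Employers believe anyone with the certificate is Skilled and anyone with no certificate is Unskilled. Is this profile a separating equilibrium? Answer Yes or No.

Under these beliefs, the certificate earns wage 18 and no certificate earns wage 12.
Skilled: the certificate nets 18 − 5 = 13; no certificate nets 12. Skilled prefers the certificate.
Unskilled: the certificate nets 18 − 11 = 7; no certificate nets 12. Unskilled prefers no certificate.
Neither type deviates, so the separating profile is an equilibrium.

Yes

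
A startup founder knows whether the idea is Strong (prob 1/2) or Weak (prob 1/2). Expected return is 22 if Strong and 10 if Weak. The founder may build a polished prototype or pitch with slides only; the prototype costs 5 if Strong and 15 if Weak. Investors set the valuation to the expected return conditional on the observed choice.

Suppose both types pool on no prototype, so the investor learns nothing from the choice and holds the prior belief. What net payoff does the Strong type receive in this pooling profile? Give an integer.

Pooled valuation = 1/2·22 + 1/2·10 = 16.
Strong pays no cost for no prototype, so net payoff = 16.

16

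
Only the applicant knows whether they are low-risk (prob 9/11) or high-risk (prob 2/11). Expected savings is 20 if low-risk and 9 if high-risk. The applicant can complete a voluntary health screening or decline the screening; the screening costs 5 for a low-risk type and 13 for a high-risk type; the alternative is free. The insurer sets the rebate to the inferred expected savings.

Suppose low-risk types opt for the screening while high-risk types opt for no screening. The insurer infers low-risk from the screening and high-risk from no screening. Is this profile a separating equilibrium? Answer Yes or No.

Under these beliefs, the screening earns rebate 20 and no screening earns rebate 9.
low-risk: the screening nets 20 − 5 = 15; no screening nets 9. low-risk prefers the screening.
high-risk: the screening nets 20 − 13 = 7; no screening nets 9. high-risk prefers no screening.
Neither type deviates, so the separating profile is an equilibrium.

Yes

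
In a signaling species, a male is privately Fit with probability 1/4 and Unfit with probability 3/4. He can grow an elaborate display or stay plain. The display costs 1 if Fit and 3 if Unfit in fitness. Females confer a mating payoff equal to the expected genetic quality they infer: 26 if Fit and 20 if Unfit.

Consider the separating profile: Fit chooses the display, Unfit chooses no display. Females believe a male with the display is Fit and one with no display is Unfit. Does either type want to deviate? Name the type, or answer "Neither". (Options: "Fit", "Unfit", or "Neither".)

The display pays 26; no display pays 20.
Fit: assigned the display, nets 26 − 1 = 25; deviating to no display nets 20.
Unfit: assigned no display, nets 20; deviating to the display nets 26 − 3 = 23.
The Unfit type gains 3 by deviating.

Unfit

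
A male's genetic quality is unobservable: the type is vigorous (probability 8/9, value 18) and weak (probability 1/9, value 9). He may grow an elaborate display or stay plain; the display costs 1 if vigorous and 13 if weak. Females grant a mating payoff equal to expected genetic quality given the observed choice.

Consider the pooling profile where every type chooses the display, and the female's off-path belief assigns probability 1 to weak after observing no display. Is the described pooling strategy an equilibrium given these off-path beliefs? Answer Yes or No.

No

On path, the female holds the prior and pays 8/9·18 + 1/9·9 = 17. Off path (no display), believing weak, it pays 9.
vigorous: the display nets 17 − 1 = 16; no display nets 9. vigorous stays.
weak: the display nets 17 − 13 = 4; no display nets 9. weak would deviate.
A type deviates, so pooling fails.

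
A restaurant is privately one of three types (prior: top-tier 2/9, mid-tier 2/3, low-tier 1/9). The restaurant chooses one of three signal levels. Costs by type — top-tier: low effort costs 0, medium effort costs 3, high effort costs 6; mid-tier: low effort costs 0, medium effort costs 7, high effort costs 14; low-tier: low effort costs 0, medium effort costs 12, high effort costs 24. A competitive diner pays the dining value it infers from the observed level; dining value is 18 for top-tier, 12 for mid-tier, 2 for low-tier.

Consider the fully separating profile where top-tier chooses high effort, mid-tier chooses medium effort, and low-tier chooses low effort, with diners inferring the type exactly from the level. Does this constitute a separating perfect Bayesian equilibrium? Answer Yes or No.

Yes

Separating price premiums: high effort → 18, medium effort → 12, low effort → 2.
top-tier (assigned high effort): low effort: 2 − 0 = 2; medium effort: 12 − 3 = 9; high effort: 18 − 6 = 12. top-tier stays.
mid-tier (assigned medium effort): low effort: 2 − 0 = 2; medium effort: 12 − 7 = 5; high effort: 18 − 14 = 4. mid-tier stays.
low-tier (assigned low effort): low effort: 2 − 0 = 2; medium effort: 12 − 12 = 0; high effort: 18 − 24 = -6. low-tier stays.
Every type prefers its assigned level; separation holds.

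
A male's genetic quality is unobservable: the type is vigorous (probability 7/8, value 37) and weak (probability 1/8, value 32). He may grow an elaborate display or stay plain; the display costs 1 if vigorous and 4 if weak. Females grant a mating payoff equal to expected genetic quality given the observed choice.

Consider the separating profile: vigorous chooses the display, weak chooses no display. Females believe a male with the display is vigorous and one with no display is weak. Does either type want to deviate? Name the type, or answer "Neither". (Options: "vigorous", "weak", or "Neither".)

weak

The display pays 37; no display pays 32.
vigorous: assigned the display, nets 37 − 1 = 36; deviating to no display nets 32.
weak: assigned no display, nets 32; deviating to the display nets 37 − 4 = 33.
The weak type gains 1 by deviating.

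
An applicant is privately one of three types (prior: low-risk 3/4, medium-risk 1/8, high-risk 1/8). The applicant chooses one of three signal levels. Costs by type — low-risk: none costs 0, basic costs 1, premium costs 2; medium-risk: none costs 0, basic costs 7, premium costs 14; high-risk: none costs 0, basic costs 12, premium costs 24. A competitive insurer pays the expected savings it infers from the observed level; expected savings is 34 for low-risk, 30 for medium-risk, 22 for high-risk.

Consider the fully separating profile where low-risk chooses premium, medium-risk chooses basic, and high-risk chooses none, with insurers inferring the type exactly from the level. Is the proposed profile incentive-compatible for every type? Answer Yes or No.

Yes

Separating rebates: premium → 34, basic → 30, none → 22.
low-risk (assigned premium): none: 22 − 0 = 22; basic: 30 − 1 = 29; premium: 34 − 2 = 32. low-risk stays.
medium-risk (assigned basic): none: 22 − 0 = 22; basic: 30 − 7 = 23; premium: 34 − 14 = 20. medium-risk stays.
high-risk (assigned none): none: 22 − 0 = 22; basic: 30 − 12 = 18; premium: 34 − 24 = 10. high-risk stays.
Every type prefers its assigned level; separation holds.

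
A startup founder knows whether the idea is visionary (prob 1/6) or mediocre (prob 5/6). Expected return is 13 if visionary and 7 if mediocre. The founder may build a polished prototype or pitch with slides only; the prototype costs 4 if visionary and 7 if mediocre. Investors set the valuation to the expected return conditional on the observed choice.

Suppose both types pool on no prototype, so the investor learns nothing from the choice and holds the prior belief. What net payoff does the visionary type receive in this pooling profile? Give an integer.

8

Pooled valuation = 1/6·13 + 5/6·7 = 8.
visionary pays no cost for no prototype, so net payoff = 8.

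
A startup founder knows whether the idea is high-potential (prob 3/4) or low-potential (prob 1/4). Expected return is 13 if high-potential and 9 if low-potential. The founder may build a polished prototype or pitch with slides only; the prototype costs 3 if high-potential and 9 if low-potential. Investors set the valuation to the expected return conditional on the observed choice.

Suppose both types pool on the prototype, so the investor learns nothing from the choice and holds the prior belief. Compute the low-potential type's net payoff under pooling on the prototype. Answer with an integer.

3

Pooled valuation = 3/4·13 + 1/4·9 = 12.
low-potential pays cost 9 for the prototype, so net payoff = 12 − 9 = 3.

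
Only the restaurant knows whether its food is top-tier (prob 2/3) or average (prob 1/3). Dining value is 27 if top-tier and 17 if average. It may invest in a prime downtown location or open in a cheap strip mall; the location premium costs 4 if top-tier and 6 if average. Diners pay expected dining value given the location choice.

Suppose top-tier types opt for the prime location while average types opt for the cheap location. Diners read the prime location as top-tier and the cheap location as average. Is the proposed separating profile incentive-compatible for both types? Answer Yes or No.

No

Under these beliefs, the prime location earns price premium 27 and the cheap location earns price premium 17.
top-tier: the prime location nets 27 − 4 = 23; the cheap location nets 17. top-tier prefers the prime location.
average: the prime location nets 27 − 6 = 21; the cheap location nets 17. average would deviate to the prime location.
average has a profitable deviation, so the profile is not an equilibrium.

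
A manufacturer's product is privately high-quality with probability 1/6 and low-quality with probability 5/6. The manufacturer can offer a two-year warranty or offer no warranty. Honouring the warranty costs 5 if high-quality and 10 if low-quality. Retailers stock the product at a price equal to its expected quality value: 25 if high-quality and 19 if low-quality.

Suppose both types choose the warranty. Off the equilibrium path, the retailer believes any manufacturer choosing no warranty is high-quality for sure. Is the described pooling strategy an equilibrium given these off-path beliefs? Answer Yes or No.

No

On path, the retailer holds the prior and pays 1/6·25 + 5/6·19 = 20. Off path (no warranty), believing high-quality, it pays 25.
high-quality: the warranty nets 20 − 5 = 15; no warranty nets 25. high-quality would deviate.
low-quality: the warranty nets 20 − 10 = 10; no warranty nets 25. low-quality would deviate.
A type deviates, so pooling fails.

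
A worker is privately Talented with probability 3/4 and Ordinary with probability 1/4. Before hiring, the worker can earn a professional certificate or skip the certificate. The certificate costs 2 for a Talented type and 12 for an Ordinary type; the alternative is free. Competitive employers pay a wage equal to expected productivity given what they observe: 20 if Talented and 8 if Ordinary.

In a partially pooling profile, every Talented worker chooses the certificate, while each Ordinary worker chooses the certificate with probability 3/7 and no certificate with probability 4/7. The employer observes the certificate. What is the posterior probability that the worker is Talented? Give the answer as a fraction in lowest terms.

P(the certificate) = (3/4)·1 + (1/4)·(3/7) = 6/7.
By Bayes' rule, P(Talented | the certificate) = (3/4) / (6/7) = 7/8.

7/8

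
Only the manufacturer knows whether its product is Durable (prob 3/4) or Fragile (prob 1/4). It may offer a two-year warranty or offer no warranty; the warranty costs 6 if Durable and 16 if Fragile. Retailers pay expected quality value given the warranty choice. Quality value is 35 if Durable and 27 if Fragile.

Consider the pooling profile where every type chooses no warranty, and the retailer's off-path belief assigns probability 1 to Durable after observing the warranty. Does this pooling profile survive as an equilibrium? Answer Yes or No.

Yes

On path, the retailer holds the prior and pays 3/4·35 + 1/4·27 = 33. Off path (the warranty), believing Durable, it pays 35.
Durable: no warranty nets 33; the warranty nets 35 − 6 = 29. Durable stays.
Fragile: no warranty nets 33; the warranty nets 35 − 16 = 19. Fragile stays.
No type deviates, so pooling is sustained.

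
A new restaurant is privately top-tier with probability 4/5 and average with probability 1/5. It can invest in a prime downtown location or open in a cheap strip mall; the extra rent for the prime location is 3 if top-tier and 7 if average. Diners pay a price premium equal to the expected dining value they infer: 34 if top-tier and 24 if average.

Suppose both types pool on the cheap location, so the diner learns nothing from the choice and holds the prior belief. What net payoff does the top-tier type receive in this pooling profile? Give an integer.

Pooled price premium = 4/5·34 + 1/5·24 = 32.
top-tier pays no cost for the cheap location, so net payoff = 32.

32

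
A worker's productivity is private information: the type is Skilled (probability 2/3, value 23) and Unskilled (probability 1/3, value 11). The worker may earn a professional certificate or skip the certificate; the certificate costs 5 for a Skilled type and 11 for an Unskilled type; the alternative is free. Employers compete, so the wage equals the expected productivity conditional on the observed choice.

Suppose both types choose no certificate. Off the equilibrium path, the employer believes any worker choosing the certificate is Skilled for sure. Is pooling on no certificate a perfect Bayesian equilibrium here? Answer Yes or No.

Yes

On path, the employer holds the prior and pays 2/3·23 + 1/3·11 = 19. Off path (the certificate), believing Skilled, it pays 23.
Skilled: no certificate nets 19; the certificate nets 23 − 5 = 18. Skilled stays.
Unskilled: no certificate nets 19; the certificate nets 23 − 11 = 12. Unskilled stays.
No type deviates, so pooling is sustained.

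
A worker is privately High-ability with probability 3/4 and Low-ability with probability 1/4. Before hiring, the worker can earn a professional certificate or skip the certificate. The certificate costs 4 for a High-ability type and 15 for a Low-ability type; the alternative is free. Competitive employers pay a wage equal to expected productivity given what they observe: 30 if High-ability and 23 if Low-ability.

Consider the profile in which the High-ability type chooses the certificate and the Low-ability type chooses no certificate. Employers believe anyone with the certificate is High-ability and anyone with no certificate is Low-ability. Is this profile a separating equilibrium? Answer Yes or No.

Yes

Under these beliefs, the certificate earns wage 30 and no certificate earns wage 23.
High-ability: the certificate nets 30 − 4 = 26; no certificate nets 23. High-ability prefers the certificate.
Low-ability: the certificate nets 30 − 15 = 15; no certificate nets 23. Low-ability prefers no certificate.
Neither type deviates, so the separating profile is an equilibrium.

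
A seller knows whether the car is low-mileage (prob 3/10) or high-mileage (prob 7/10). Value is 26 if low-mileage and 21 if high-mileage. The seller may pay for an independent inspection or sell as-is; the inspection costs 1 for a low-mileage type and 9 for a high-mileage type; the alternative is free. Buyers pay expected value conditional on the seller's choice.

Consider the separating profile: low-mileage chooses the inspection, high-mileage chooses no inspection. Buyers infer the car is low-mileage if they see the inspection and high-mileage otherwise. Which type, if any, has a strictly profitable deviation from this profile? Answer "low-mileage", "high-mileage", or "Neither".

The inspection pays 26; no inspection pays 21.
low-mileage: assigned the inspection, nets 26 − 1 = 25; deviating to no inspection nets 21.
high-mileage: assigned no inspection, nets 21; deviating to the inspection nets 26 − 9 = 17.
Both types strictly prefer their assigned action; no profitable deviation.

Neither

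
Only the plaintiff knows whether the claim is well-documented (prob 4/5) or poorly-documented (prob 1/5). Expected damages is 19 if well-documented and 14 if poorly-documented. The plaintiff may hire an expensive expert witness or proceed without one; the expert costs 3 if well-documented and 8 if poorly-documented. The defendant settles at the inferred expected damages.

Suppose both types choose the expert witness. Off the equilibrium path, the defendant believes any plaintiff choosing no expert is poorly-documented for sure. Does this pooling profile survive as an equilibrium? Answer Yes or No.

No

On path, the defendant holds the prior and pays 4/5·19 + 1/5·14 = 18. Off path (no expert), believing poorly-documented, it pays 14.
well-documented: the expert witness nets 18 − 3 = 15; no expert nets 14. well-documented stays.
poorly-documented: the expert witness nets 18 − 8 = 10; no expert nets 14. poorly-documented would deviate.
A type deviates, so pooling fails.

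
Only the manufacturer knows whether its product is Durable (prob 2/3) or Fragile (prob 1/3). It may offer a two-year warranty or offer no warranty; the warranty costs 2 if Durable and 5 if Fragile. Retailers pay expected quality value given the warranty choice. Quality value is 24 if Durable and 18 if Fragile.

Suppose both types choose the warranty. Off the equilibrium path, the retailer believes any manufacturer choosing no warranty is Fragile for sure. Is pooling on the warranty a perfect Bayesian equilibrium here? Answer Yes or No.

No

On path, the retailer holds the prior and pays 2/3·24 + 1/3·18 = 22. Off path (no warranty), believing Fragile, it pays 18.
Durable: the warranty nets 22 − 2 = 20; no warranty nets 18. Durable stays.
Fragile: the warranty nets 22 − 5 = 17; no warranty nets 18. Fragile would deviate.
A type deviates, so pooling fails.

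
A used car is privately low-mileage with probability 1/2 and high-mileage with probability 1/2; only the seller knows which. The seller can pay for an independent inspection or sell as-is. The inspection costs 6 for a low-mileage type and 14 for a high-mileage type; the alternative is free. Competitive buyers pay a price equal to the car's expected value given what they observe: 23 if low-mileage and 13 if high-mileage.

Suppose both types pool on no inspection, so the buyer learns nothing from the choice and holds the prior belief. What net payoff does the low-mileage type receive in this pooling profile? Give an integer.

18

Pooled price = 1/2·23 + 1/2·13 = 18.
low-mileage pays no cost for no inspection, so net payoff = 18.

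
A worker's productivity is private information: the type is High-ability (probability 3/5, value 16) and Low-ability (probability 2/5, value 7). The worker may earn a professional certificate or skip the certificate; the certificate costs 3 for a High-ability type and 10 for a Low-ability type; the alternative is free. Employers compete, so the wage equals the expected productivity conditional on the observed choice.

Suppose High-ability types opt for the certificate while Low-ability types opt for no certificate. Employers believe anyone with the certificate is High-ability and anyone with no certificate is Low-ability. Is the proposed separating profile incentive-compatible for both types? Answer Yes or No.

Under these beliefs, the certificate earns wage 16 and no certificate earns wage 7.
High-ability: the certificate nets 16 − 3 = 13; no certificate nets 7. High-ability prefers the certificate.
Low-ability: the certificate nets 16 − 10 = 6; no certificate nets 7. Low-ability prefers no certificate.
Neither type deviates, so the separating profile is an equilibrium.

Yes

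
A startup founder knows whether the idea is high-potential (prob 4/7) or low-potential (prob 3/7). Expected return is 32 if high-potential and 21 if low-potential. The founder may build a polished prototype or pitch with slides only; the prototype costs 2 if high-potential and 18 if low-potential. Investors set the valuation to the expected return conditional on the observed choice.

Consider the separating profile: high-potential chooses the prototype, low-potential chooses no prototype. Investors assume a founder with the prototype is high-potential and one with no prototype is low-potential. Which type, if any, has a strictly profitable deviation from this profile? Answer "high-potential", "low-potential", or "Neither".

The prototype pays 32; no prototype pays 21.
high-potential: assigned the prototype, nets 32 − 2 = 30; deviating to no prototype nets 21.
low-potential: assigned no prototype, nets 21; deviating to the prototype nets 32 − 18 = 14.
Both types strictly prefer their assigned action; no profitable deviation.

Neither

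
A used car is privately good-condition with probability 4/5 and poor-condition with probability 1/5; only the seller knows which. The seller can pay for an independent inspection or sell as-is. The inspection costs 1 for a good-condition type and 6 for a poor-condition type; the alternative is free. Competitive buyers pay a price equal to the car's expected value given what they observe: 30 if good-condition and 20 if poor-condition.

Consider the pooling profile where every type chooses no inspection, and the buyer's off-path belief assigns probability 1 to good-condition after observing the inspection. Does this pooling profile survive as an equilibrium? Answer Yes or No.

No

On path, the buyer holds the prior and pays 4/5·30 + 1/5·20 = 28. Off path (the inspection), believing good-condition, it pays 30.
good-condition: no inspection nets 28; the inspection nets 30 − 1 = 29. good-condition would deviate.
poor-condition: no inspection nets 28; the inspection nets 30 − 6 = 24. poor-condition stays.
A type deviates, so pooling fails.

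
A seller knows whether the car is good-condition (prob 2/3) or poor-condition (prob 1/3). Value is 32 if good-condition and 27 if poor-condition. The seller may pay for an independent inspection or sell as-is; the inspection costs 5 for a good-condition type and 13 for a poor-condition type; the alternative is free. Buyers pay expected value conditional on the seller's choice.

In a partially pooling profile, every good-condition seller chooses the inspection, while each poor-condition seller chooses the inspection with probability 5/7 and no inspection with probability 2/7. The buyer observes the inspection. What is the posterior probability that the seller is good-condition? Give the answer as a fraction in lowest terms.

14/19

P(the inspection) = (2/3)·1 + (1/3)·(5/7) = 19/21.
By Bayes' rule, P(good-condition | the inspection) = (2/3) / (19/21) = 14/19.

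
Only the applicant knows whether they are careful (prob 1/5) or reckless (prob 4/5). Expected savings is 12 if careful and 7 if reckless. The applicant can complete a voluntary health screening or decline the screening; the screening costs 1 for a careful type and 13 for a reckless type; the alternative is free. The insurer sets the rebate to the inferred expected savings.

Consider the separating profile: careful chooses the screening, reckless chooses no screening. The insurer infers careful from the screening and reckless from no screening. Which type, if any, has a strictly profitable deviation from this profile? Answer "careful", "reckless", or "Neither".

Neither

The screening pays 12; no screening pays 7.
careful: assigned the screening, nets 12 − 1 = 11; deviating to no screening nets 7.
reckless: assigned no screening, nets 7; deviating to the screening nets 12 − 13 = -1.
Both types strictly prefer their assigned action; no profitable deviation.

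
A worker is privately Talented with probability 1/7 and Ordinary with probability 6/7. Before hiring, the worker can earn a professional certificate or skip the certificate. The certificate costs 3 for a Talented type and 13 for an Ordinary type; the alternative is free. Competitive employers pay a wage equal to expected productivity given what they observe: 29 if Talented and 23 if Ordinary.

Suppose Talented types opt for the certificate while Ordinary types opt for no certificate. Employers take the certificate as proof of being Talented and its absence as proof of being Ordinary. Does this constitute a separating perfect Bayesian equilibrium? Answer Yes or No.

Yes

Under these beliefs, the certificate earns wage 29 and no certificate earns wage 23.
Talented: the certificate nets 29 − 3 = 26; no certificate nets 23. Talented prefers the certificate.
Ordinary: the certificate nets 29 − 13 = 16; no certificate nets 23. Ordinary prefers no certificate.
Neither type deviates, so the separating profile is an equilibrium.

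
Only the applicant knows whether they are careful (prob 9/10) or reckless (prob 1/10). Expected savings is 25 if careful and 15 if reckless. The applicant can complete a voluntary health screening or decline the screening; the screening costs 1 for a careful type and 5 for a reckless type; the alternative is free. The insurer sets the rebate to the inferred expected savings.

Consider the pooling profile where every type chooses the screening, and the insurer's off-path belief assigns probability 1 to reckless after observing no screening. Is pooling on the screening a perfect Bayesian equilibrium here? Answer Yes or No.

Yes

On path, the insurer holds the prior and pays 9/10·25 + 1/10·15 = 24. Off path (no screening), believing reckless, it pays 15.
careful: the screening nets 24 − 1 = 23; no screening nets 15. careful stays.
reckless: the screening nets 24 − 5 = 19; no screening nets 15. reckless stays.
No type deviates, so pooling is sustained.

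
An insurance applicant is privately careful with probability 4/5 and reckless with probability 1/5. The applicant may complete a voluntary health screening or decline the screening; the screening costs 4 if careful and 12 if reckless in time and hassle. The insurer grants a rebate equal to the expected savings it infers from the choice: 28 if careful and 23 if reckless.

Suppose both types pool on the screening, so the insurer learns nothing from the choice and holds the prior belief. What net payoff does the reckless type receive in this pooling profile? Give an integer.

15

Pooled rebate = 4/5·28 + 1/5·23 = 27.
reckless pays cost 12 for the screening, so net payoff = 27 − 12 = 15.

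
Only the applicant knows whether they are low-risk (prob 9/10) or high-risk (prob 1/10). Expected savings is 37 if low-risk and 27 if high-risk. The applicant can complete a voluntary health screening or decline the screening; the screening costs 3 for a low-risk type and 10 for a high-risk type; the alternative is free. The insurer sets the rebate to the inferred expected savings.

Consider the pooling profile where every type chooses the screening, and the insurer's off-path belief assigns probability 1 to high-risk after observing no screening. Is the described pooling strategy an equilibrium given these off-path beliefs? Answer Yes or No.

On path, the insurer holds the prior and pays 9/10·37 + 1/10·27 = 36. Off path (no screening), believing high-risk, it pays 27.
low-risk: the screening nets 36 − 3 = 33; no screening nets 27. low-risk stays.
high-risk: the screening nets 36 − 10 = 26; no screening nets 27. high-risk would deviate.
A type deviates, so pooling fails.

No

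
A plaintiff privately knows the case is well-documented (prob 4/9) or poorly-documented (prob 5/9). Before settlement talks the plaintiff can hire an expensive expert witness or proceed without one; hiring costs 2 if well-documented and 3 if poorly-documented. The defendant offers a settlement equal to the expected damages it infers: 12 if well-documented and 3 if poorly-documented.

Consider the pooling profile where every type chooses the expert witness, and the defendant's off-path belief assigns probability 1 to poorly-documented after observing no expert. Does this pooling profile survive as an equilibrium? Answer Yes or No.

Yes

On path, the defendant holds the prior and pays 4/9·12 + 5/9·3 = 7. Off path (no expert), believing poorly-documented, it pays 3.
well-documented: the expert witness nets 7 − 2 = 5; no expert nets 3. well-documented stays.
poorly-documented: the expert witness nets 7 − 3 = 4; no expert nets 3. poorly-documented stays.
No type deviates, so pooling is sustained.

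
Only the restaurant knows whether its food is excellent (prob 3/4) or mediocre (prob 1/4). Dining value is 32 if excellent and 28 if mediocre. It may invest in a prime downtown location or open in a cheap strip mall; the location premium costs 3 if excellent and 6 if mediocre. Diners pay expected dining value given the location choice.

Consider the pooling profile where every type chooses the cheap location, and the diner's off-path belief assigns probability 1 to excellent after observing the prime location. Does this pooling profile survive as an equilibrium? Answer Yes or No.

Yes

On path, the diner holds the prior and pays 3/4·32 + 1/4·28 = 31. Off path (the prime location), believing excellent, it pays 32.
excellent: the cheap location nets 31; the prime location nets 32 − 3 = 29. excellent stays.
mediocre: the cheap location nets 31; the prime location nets 32 − 6 = 26. mediocre stays.
No type deviates, so pooling is sustained.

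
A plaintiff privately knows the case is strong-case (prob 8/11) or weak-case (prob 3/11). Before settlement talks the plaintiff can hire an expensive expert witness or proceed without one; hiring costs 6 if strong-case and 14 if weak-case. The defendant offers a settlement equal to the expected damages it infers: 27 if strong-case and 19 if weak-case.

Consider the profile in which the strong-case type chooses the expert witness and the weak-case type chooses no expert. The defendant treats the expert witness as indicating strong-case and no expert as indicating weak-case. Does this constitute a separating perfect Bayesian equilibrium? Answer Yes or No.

Yes

Under these beliefs, the expert witness earns settlement 27 and no expert earns settlement 19.
strong-case: the expert witness nets 27 − 6 = 21; no expert nets 19. strong-case prefers the expert witness.
weak-case: the expert witness nets 27 − 14 = 13; no expert nets 19. weak-case prefers no expert.
Neither type deviates, so the separating profile is an equilibrium.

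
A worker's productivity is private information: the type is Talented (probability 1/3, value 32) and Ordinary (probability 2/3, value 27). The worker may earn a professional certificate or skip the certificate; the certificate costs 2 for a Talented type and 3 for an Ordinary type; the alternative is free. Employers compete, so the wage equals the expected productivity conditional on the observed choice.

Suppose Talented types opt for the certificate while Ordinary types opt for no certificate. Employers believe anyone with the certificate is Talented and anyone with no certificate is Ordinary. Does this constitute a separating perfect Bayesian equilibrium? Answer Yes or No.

Under these beliefs, the certificate earns wage 32 and no certificate earns wage 27.
Talented: the certificate nets 32 − 2 = 30; no certificate nets 27. Talented prefers the certificate.
Ordinary: the certificate nets 32 − 3 = 29; no certificate nets 27. Ordinary would deviate to the certificate.
Ordinary has a profitable deviation, so the profile is not an equilibrium.

No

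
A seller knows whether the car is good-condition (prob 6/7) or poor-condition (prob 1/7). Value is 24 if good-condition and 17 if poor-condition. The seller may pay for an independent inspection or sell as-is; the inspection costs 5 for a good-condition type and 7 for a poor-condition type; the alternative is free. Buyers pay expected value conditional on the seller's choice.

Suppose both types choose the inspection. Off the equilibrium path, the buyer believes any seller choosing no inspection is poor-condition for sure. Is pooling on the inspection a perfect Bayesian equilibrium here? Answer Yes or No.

No

On path, the buyer holds the prior and pays 6/7·24 + 1/7·17 = 23. Off path (no inspection), believing poor-condition, it pays 17.
good-condition: the inspection nets 23 − 5 = 18; no inspection nets 17. good-condition stays.
poor-condition: the inspection nets 23 − 7 = 16; no inspection nets 17. poor-condition would deviate.
A type deviates, so pooling fails.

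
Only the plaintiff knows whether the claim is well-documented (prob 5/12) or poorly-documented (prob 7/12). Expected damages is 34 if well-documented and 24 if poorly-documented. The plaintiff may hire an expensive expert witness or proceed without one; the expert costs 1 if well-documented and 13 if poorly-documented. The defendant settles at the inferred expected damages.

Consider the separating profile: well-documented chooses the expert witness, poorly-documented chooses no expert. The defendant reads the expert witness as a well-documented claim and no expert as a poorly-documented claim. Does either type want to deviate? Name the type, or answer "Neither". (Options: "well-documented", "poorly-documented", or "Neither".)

The expert witness pays 34; no expert pays 24.
well-documented: assigned the expert witness, nets 34 − 1 = 33; deviating to no expert nets 24.
poorly-documented: assigned no expert, nets 24; deviating to the expert witness nets 34 − 13 = 21.
Both types strictly prefer their assigned action; no profitable deviation.

Neither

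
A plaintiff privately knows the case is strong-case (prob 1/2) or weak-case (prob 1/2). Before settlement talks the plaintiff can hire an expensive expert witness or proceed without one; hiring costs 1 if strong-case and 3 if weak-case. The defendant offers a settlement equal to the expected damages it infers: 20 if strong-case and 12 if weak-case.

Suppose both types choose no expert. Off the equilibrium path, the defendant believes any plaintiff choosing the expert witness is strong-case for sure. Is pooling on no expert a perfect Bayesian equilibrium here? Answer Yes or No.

On path, the defendant holds the prior and pays 1/2·20 + 1/2·12 = 16. Off path (the expert witness), believing strong-case, it pays 20.
strong-case: no expert nets 16; the expert witness nets 20 − 1 = 19. strong-case would deviate.
weak-case: no expert nets 16; the expert witness nets 20 − 3 = 17. weak-case would deviate.
A type deviates, so pooling fails.

No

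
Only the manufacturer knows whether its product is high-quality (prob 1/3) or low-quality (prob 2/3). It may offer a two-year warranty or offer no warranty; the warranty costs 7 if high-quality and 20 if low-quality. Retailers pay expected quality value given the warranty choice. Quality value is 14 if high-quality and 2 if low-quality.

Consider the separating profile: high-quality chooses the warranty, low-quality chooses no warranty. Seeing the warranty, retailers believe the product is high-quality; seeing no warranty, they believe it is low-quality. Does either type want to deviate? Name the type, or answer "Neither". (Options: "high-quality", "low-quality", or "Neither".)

Neither

The warranty pays 14; no warranty pays 2.
high-quality: assigned the warranty, nets 14 − 7 = 7; deviating to no warranty nets 2.
low-quality: assigned no warranty, nets 2; deviating to the warranty nets 14 − 20 = -6.
Both types strictly prefer their assigned action; no profitable deviation.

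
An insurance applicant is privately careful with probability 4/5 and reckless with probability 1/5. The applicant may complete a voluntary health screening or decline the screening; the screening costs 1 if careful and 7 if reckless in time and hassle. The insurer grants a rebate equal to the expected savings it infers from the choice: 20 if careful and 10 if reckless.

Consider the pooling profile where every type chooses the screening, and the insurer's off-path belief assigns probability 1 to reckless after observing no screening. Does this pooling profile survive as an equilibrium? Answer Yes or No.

On path, the insurer holds the prior and pays 4/5·20 + 1/5·10 = 18. Off path (no screening), believing reckless, it pays 10.
careful: the screening nets 18 − 1 = 17; no screening nets 10. careful stays.
reckless: the screening nets 18 − 7 = 11; no screening nets 10. reckless stays.
No type deviates, so pooling is sustained.

Yes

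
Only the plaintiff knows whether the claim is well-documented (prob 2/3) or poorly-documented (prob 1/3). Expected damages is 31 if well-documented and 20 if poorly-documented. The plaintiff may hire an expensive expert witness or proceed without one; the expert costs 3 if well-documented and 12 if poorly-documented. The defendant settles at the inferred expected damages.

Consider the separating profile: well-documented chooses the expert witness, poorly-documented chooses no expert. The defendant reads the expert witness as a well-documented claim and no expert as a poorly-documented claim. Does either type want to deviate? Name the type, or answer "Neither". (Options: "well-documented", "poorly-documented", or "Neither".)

Neither

The expert witness pays 31; no expert pays 20.
well-documented: assigned the expert witness, nets 31 − 3 = 28; deviating to no expert nets 20.
poorly-documented: assigned no expert, nets 20; deviating to the expert witness nets 31 − 12 = 19.
Both types strictly prefer their assigned action; no profitable deviation.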